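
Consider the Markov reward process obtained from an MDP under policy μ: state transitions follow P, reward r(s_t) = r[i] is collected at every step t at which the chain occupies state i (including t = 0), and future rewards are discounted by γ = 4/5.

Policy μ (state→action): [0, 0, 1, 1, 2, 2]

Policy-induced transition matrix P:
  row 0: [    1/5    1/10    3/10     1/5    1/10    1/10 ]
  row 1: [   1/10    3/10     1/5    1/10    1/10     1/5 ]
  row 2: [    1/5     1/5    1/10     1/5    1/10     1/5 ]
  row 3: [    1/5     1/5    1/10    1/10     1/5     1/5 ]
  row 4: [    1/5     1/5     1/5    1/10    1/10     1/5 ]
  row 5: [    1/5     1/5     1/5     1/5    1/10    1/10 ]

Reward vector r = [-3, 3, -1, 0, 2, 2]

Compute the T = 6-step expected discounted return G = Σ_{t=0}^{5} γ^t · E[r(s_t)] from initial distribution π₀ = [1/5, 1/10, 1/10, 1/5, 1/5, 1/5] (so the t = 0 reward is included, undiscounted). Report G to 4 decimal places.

G = 1.5271

t=0: π = [0.2000, 0.1000, 0.1000, 0.2000, 0.2000, 0.2000], E[r] = 0.4000, γ^t·E[r] = 0.400000, running G = 0.400000
t=1: π = [0.1900, 0.1900, 0.1900, 0.1500, 0.1200, 0.1600], E[r] = 0.3700, γ^t·E[r] = 0.296000, running G = 0.696000
t=2: π = [0.1810, 0.2000, 0.1850, 0.1540, 0.1150, 0.1650], E[r] = 0.4320, γ^t·E[r] = 0.276480, running G = 0.972480
t=3: π = [0.1800, 0.2019, 0.1842, 0.1531, 0.1154, 0.1654], E[r] = 0.4431, γ^t·E[r] = 0.226867, running G = 1.199347
t=4: π = [0.1798, 0.2022, 0.1843, 0.1530, 0.1153, 0.1655], E[r] = 0.4444, γ^t·E[r] = 0.182030, running G = 1.381378
t=5: π = [0.1798, 0.2022, 0.1843, 0.1530, 0.1153, 0.1655], E[r] = 0.4447, γ^t·E[r] = 0.145703, running G = 1.527081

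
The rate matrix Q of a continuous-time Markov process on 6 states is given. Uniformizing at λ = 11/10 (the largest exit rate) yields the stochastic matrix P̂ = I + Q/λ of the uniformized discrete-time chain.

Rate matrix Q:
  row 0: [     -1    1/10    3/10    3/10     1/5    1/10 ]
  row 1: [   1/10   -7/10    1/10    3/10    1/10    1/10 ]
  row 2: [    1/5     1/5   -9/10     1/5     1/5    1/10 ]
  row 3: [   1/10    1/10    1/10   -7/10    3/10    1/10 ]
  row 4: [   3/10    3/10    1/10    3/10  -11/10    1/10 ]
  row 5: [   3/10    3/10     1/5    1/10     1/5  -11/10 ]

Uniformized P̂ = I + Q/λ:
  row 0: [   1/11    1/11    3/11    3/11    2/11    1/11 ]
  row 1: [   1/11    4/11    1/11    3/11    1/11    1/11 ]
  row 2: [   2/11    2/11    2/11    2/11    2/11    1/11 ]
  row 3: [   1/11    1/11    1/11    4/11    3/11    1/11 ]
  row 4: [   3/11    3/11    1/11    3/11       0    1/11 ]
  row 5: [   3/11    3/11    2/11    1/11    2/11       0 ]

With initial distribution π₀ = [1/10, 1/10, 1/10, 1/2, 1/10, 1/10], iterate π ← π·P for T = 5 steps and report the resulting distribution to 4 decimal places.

t=0: π = [0.1000, 0.1000, 0.1000, 0.5000, 0.1000, 0.1000]
t=1: π = [0.1364, 0.1636, 0.1273, 0.2909, 0.2000, 0.0818]
t=2: π = [0.1537, 0.1983, 0.1347, 0.2727, 0.1570, 0.0835]
t=3: π = [0.1469, 0.2010, 0.1387, 0.2701, 0.1600, 0.0833]
t=4: π = [0.1478, 0.2026, 0.1378, 0.2695, 0.1590, 0.0833]
t=5: π = [0.1475, 0.2027, 0.1379, 0.2696, 0.1590, 0.0833]

π = [0.1475, 0.2027, 0.1379, 0.2696, 0.1590, 0.0833]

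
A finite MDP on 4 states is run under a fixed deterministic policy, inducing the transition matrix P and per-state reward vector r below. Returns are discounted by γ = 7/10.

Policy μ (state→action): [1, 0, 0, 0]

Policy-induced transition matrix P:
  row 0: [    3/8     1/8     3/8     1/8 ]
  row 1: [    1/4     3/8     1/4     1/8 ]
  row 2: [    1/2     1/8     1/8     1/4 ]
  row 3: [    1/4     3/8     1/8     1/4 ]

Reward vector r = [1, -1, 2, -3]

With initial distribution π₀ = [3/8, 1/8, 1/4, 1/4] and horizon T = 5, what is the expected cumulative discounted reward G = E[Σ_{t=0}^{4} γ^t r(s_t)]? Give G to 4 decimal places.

G = 0.1177

t=0: π = [0.3750, 0.1250, 0.2500, 0.2500], E[r] = 0.0000, γ^t·E[r] = 0.000000, running G = 0.000000
t=1: π = [0.3594, 0.2188, 0.2344, 0.1875], E[r] = 0.0469, γ^t·E[r] = 0.032813, running G = 0.032813
t=2: π = [0.3535, 0.2266, 0.2422, 0.1777], E[r] = 0.0781, γ^t·E[r] = 0.038281, running G = 0.071094
t=3: π = [0.3547, 0.2261, 0.2417, 0.1775], E[r] = 0.0796, γ^t·E[r] = 0.027299, running G = 0.098393
t=4: π = [0.3548, 0.2259, 0.2419, 0.1774], E[r] = 0.0806, γ^t·E[r] = 0.019344, running G = 0.117737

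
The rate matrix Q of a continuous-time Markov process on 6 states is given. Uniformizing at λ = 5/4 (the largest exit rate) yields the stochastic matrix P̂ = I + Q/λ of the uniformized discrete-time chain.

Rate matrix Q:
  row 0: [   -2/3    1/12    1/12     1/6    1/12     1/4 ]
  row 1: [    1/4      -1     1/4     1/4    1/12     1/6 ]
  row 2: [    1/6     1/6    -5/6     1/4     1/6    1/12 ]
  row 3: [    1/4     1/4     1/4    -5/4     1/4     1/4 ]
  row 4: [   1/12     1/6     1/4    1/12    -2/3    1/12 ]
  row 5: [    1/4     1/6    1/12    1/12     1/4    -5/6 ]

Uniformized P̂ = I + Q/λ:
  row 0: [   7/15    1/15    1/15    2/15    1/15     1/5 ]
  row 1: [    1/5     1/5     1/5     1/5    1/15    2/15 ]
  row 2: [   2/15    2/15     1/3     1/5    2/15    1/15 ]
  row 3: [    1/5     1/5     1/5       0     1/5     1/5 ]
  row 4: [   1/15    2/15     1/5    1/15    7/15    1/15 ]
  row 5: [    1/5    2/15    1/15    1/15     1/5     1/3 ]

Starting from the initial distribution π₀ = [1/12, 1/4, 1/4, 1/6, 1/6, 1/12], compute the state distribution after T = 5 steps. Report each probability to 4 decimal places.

t=0: π = [0.0833, 0.2500, 0.2500, 0.1667, 0.1667, 0.0833]
t=1: π = [0.1833, 0.1556, 0.2111, 0.1278, 0.1833, 0.1389]
t=2: π = [0.2104, 0.1400, 0.1852, 0.1193, 0.1896, 0.1556]
t=3: π = [0.2185, 0.1366, 0.1759, 0.1161, 0.1915, 0.1614]
t=4: π = [0.2210, 0.1356, 0.1728, 0.1152, 0.1920, 0.1634]
t=5: π = [0.2218, 0.1353, 0.1718, 0.1148, 0.1921, 0.1641]

π = [0.2218, 0.1353, 0.1718, 0.1148, 0.1921, 0.1641]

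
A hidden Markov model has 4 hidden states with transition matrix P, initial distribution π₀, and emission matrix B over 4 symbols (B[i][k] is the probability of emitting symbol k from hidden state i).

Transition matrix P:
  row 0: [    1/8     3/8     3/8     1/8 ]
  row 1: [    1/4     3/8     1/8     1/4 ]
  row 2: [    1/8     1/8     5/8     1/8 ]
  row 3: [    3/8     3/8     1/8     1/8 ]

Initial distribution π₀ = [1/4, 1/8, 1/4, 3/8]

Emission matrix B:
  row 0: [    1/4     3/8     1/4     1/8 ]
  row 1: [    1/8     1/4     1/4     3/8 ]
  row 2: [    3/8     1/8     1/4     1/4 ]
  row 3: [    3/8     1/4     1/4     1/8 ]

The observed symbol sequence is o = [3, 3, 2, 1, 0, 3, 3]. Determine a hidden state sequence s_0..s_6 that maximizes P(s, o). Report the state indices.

path = [2, 2, 2, 2, 2, 2, 2]

t=0: δ = [3.125e-02, 4.688e-02, 6.250e-02, 4.688e-02]  (obs o_0=3)
t=1: δ = [2.197e-03, 6.592e-03, 9.766e-03, 1.465e-03]  ψ = [3, 1, 2, 1]  (obs o_1=3)
t=2: δ = [4.120e-04, 6.180e-04, 1.526e-03, 4.120e-04]  ψ = [1, 1, 2, 1]  (obs o_2=2)
t=3: δ = [7.153e-05, 5.794e-05, 1.192e-04, 4.768e-05]  ψ = [2, 1, 2, 2]  (obs o_3=1)
t=4: δ = [4.470e-06, 3.353e-06, 2.794e-05, 5.588e-06]  ψ = [3, 0, 2, 2]  (obs o_4=0)
t=5: δ = [4.366e-07, 1.310e-06, 4.366e-06, 4.366e-07]  ψ = [2, 2, 2, 2]  (obs o_5=3)
t=6: δ = [6.821e-08, 2.046e-07, 6.821e-07, 6.821e-08]  ψ = [2, 2, 2, 2]  (obs o_6=3)
backtrack: best end state = 2; path = [2, 2, 2, 2, 2, 2, 2]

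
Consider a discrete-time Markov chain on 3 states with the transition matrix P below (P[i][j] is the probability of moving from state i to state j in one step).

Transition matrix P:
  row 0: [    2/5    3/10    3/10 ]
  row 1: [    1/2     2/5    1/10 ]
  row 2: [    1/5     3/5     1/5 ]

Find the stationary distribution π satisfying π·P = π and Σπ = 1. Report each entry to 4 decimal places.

π = [0.4000, 0.4000, 0.2000]

Balance equations π_j = Σ_i π_i·P[i][j]:
  π_0 = 2/5·π_0 + 1/2·π_1 + 1/5·π_2
  π_1 = 3/10·π_0 + 2/5·π_1 + 3/5·π_2
  normalize: π_0 + π_1 + π_2 = 1
Solving the linear system gives exactly π = [2/5, 2/5, 1/5].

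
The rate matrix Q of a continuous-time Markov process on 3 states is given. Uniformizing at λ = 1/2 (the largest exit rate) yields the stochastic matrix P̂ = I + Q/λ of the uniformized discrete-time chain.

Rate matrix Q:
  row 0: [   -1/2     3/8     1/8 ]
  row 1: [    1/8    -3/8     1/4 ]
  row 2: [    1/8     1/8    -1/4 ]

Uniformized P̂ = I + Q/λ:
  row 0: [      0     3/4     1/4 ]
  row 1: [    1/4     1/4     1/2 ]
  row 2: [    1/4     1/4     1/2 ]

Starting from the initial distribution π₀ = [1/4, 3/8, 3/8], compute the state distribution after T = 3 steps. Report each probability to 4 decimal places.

t=0: π = [0.2500, 0.3750, 0.3750]
t=1: π = [0.1875, 0.3750, 0.4375]
t=2: π = [0.2031, 0.3438, 0.4531]
t=3: π = [0.1992, 0.3516, 0.4492]

π = [0.1992, 0.3516, 0.4492]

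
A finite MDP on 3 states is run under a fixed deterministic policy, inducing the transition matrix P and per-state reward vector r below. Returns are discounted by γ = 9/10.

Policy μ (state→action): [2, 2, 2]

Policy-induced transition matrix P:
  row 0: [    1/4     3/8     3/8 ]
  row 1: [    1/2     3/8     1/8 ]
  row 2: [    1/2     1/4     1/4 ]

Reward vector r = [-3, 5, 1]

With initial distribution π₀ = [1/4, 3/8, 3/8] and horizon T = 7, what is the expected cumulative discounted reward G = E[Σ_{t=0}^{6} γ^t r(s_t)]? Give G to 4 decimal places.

G = 4.5972

t=0: π = [0.2500, 0.3750, 0.3750], E[r] = 1.5000, γ^t·E[r] = 1.500000, running G = 1.500000
t=1: π = [0.4375, 0.3281, 0.2344], E[r] = 0.5625, γ^t·E[r] = 0.506250, running G = 2.006250
t=2: π = [0.3906, 0.3457, 0.2637], E[r] = 0.8203, γ^t·E[r] = 0.664453, running G = 2.670703
t=3: π = [0.4023, 0.3420, 0.2556], E[r] = 0.7588, γ^t·E[r] = 0.553157, running G = 3.223860
t=4: π = [0.3994, 0.3430, 0.2575], E[r] = 0.7745, γ^t·E[r] = 0.508173, running G = 3.732034
t=5: π = [0.4001, 0.3428, 0.2570], E[r] = 0.7706, γ^t·E[r] = 0.455058, running G = 4.187092
t=6: π = [0.4000, 0.3429, 0.2572], E[r] = 0.7716, γ^t·E[r] = 0.410072, running G = 4.597164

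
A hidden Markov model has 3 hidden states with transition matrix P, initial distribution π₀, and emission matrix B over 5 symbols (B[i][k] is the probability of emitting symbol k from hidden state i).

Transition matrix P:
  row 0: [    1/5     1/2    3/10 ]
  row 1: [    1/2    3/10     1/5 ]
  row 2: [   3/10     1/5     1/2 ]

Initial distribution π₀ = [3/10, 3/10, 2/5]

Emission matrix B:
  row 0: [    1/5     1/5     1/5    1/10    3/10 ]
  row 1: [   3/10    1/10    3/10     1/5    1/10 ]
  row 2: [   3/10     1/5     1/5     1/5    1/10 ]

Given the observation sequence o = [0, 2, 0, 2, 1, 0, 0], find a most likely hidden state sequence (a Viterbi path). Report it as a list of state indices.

path = [2, 2, 2, 2, 2, 2, 2]

t=0: δ = [6.000e-02, 9.000e-02, 1.200e-01]  (obs o_0=0)
t=1: δ = [9.000e-03, 9.000e-03, 1.200e-02]  ψ = [1, 0, 2]  (obs o_1=2)
t=2: δ = [9.000e-04, 1.350e-03, 1.800e-03]  ψ = [1, 0, 2]  (obs o_2=0)
t=3: δ = [1.350e-04, 1.350e-04, 1.800e-04]  ψ = [1, 0, 2]  (obs o_3=2)
t=4: δ = [1.350e-05, 6.750e-06, 1.800e-05]  ψ = [1, 0, 2]  (obs o_4=1)
t=5: δ = [1.080e-06, 2.025e-06, 2.700e-06]  ψ = [2, 0, 2]  (obs o_5=0)
t=6: δ = [2.025e-07, 1.823e-07, 4.050e-07]  ψ = [1, 1, 2]  (obs o_6=0)
backtrack: best end state = 2; path = [2, 2, 2, 2, 2, 2, 2]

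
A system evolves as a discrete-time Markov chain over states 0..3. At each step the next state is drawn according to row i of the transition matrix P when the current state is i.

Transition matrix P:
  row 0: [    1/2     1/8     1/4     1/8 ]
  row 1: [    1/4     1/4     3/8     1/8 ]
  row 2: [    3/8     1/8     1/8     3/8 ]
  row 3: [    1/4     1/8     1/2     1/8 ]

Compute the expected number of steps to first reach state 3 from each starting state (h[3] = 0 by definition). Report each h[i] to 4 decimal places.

h = [5.4194, 5.2473, 4.2151, 0.0000]

First-step conditioning: h[3] = 0; for i ≠ 3, h[i] = 1 + Σ_k P[i][k]·h[k].
  h[0] = 1 + 1/2·h[0] + 1/8·h[1] + 1/4·h[2]
  h[1] = 1 + 1/4·h[0] + 1/4·h[1] + 3/8·h[2]
  h[2] = 1 + 3/8·h[0] + 1/8·h[1] + 1/8·h[2]
Solving the 3×3 linear system over states ≠ 3 gives exactly h = [168/31, 488/93, 392/93, 0] (h[3] = 0 is the target).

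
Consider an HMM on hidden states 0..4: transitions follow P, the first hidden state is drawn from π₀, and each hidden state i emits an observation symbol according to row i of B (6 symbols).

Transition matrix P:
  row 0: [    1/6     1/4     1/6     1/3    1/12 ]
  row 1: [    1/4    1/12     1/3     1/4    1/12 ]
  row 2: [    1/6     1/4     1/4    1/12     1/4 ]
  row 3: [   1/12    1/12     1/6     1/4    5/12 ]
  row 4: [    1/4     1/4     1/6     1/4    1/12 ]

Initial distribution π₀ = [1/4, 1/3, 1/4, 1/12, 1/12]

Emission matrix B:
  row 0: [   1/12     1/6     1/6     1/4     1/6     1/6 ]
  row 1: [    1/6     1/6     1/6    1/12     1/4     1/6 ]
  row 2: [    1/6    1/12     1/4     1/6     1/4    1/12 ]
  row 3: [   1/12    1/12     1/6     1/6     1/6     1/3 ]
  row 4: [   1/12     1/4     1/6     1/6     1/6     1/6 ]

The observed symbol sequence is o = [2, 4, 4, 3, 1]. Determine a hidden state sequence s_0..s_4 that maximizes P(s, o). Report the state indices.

path = [1, 2, 1, 3, 4]

t=0: δ = [4.167e-02, 5.556e-02, 6.250e-02, 1.389e-02, 1.389e-02]  (obs o_0=2)
t=1: δ = [2.315e-03, 3.906e-03, 4.630e-03, 2.315e-03, 2.604e-03]  ψ = [1, 2, 1, 0, 2]  (obs o_1=4)
t=2: δ = [1.628e-04, 2.894e-04, 3.255e-04, 1.628e-04, 1.929e-04]  ψ = [1, 2, 1, 1, 2]  (obs o_2=4)
t=3: δ = [1.808e-05, 6.782e-06, 1.608e-05, 1.206e-05, 1.356e-05]  ψ = [1, 2, 1, 1, 2]  (obs o_3=3)
t=4: δ = [5.651e-07, 7.535e-07, 3.349e-07, 5.023e-07, 1.256e-06]  ψ = [4, 0, 2, 0, 3]  (obs o_4=1)
backtrack: best end state = 4; path = [1, 2, 1, 3, 4]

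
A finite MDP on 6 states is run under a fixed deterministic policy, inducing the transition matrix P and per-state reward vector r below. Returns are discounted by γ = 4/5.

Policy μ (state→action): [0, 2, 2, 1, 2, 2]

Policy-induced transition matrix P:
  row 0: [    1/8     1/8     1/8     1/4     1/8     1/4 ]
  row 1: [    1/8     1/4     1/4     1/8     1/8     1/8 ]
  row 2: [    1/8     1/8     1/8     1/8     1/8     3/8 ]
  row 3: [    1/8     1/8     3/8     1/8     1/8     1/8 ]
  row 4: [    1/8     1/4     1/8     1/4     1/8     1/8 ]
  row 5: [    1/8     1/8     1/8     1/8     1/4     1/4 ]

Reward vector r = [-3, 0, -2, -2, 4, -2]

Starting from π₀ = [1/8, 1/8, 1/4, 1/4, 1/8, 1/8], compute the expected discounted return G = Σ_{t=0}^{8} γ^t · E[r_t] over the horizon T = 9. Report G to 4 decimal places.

G = -4.1387

t=0: π = [0.1250, 0.1250, 0.2500, 0.2500, 0.1250, 0.1250], E[r] = -1.1250, γ^t·E[r] = -1.125000, running G = -1.125000
t=1: π = [0.1250, 0.1563, 0.2031, 0.1563, 0.1406, 0.2188], E[r] = -0.9688, γ^t·E[r] = -0.775000, running G = -1.900000
t=2: π = [0.1250, 0.1621, 0.1836, 0.1582, 0.1523, 0.2188], E[r] = -0.8867, γ^t·E[r] = -0.567500, running G = -2.467500
t=3: π = [0.1250, 0.1643, 0.1848, 0.1597, 0.1523, 0.2139], E[r] = -0.8823, γ^t·E[r] = -0.451750, running G = -2.919250
t=4: π = [0.1250, 0.1646, 0.1855, 0.1597, 0.1517, 0.2136], E[r] = -0.8854, γ^t·E[r] = -0.362675, running G = -3.281925
t=5: π = [0.1250, 0.1645, 0.1855, 0.1596, 0.1517, 0.2137], E[r] = -0.8857, γ^t·E[r] = -0.290243, running G = -3.572168
t=6: π = [0.1250, 0.1645, 0.1855, 0.1596, 0.1517, 0.2137], E[r] = -0.8857, γ^t·E[r] = -0.232175, running G = -3.804343
t=7: π = [0.1250, 0.1645, 0.1855, 0.1596, 0.1517, 0.2137], E[r] = -0.8857, γ^t·E[r] = -0.185736, running G = -3.990079
t=8: π = [0.1250, 0.1645, 0.1855, 0.1596, 0.1517, 0.2137], E[r] = -0.8857, γ^t·E[r] = -0.148589, running G = -4.138668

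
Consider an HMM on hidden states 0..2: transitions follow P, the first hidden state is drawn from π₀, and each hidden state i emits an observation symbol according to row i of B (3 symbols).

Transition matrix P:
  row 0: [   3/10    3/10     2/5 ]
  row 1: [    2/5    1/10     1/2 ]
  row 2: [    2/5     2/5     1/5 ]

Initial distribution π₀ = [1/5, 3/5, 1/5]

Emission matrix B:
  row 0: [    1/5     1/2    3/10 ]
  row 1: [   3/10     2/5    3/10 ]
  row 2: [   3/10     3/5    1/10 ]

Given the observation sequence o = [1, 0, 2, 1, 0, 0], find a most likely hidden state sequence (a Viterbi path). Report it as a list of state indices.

t=0: δ = [1.000e-01, 2.400e-01, 1.200e-01]  (obs o_0=1)
t=1: δ = [1.920e-02, 1.440e-02, 3.600e-02]  ψ = [1, 2, 1]  (obs o_1=0)
t=2: δ = [4.320e-03, 4.320e-03, 7.680e-04]  ψ = [2, 2, 0]  (obs o_2=2)
t=3: δ = [8.640e-04, 5.184e-04, 1.296e-03]  ψ = [1, 0, 1]  (obs o_3=1)
t=4: δ = [1.037e-04, 1.555e-04, 1.037e-04]  ψ = [2, 2, 0]  (obs o_4=0)
t=5: δ = [1.244e-05, 1.244e-05, 2.333e-05]  ψ = [1, 2, 1]  (obs o_5=0)
backtrack: best end state = 2; path = [1, 2, 1, 2, 1, 2]

path = [1, 2, 1, 2, 1, 2]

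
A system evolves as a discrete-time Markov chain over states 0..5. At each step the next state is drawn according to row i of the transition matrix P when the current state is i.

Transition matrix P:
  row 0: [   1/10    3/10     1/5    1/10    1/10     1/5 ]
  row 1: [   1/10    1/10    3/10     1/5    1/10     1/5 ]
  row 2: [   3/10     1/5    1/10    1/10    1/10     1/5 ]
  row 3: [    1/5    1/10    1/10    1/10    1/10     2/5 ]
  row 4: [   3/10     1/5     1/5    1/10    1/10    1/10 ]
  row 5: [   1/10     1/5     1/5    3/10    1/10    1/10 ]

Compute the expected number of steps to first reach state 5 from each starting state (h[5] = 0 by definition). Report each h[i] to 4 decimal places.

First-step conditioning: h[5] = 0; for i ≠ 5, h[i] = 1 + Σ_k P[i][k]·h[k].
  h[0] = 1 + 1/10·h[0] + 3/10·h[1] + 1/5·h[2] + 1/10·h[3] + 1/10·h[4]
  h[1] = 1 + 1/10·h[0] + 1/10·h[1] + 3/10·h[2] + 1/5·h[3] + 1/10·h[4]
  h[2] = 1 + 3/10·h[0] + 1/5·h[1] + 1/10·h[2] + 1/10·h[3] + 1/10·h[4]
  h[3] = 1 + 1/5·h[0] + 1/10·h[1] + 1/10·h[2] + 1/10·h[3] + 1/10·h[4]
  h[4] = 1 + 3/10·h[0] + 1/5·h[1] + 1/5·h[2] + 1/10·h[3] + 1/10·h[4]
Solving the 5×5 linear system over states ≠ 5 gives exactly h = [135100/28927, 132900/28927, 135300/28927, 108500/28927, 148830/28927, 0] (h[5] = 0 is the target).

h = [4.6704, 4.5943, 4.6773, 3.7508, 5.1450, 0.0000]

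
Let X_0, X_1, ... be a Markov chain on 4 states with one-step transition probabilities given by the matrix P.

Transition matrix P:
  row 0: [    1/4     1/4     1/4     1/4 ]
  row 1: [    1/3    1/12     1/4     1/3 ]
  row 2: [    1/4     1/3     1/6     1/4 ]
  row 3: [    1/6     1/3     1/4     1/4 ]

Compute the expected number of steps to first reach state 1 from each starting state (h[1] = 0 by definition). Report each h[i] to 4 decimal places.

h = [3.4475, 0.0000, 3.1823, 3.1602]

First-step conditioning: h[1] = 0; for i ≠ 1, h[i] = 1 + Σ_k P[i][k]·h[k].
  h[0] = 1 + 1/4·h[0] + 1/4·h[2] + 1/4·h[3]
  h[2] = 1 + 1/4·h[0] + 1/6·h[2] + 1/4·h[3]
  h[3] = 1 + 1/6·h[0] + 1/4·h[2] + 1/4·h[3]
Solving the 3×3 linear system over states ≠ 1 gives exactly h = [624/181, 0, 576/181, 572/181] (h[1] = 0 is the target).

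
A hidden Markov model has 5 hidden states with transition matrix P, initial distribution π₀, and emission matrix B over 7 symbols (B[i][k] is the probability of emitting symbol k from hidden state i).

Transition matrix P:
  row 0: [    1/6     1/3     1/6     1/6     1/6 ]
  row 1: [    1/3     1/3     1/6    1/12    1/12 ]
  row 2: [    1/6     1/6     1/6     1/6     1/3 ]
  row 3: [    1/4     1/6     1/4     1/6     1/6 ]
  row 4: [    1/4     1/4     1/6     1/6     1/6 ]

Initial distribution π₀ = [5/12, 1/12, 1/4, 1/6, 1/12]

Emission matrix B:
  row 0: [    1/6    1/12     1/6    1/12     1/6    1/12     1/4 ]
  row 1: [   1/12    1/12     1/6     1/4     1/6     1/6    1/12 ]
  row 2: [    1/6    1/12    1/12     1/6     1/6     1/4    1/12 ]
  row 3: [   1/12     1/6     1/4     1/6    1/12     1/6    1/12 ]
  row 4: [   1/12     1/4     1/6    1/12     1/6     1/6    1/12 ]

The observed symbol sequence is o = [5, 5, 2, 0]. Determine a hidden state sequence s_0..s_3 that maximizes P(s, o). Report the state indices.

t=0: δ = [3.472e-02, 1.389e-02, 6.250e-02, 2.778e-02, 1.389e-02]  (obs o_0=5)
t=1: δ = [8.681e-04, 1.929e-03, 2.604e-03, 1.736e-03, 3.472e-03]  ψ = [2, 0, 2, 2, 2]  (obs o_1=5)
t=2: δ = [1.447e-04, 1.447e-04, 4.823e-05, 1.447e-04, 1.447e-04]  ψ = [4, 4, 4, 4, 2]  (obs o_2=2)
t=3: δ = [8.038e-06, 4.019e-06, 6.028e-06, 2.009e-06, 2.009e-06]  ψ = [1, 0, 3, 0, 0]  (obs o_3=0)
backtrack: best end state = 0; path = [2, 4, 1, 0]

path = [2, 4, 1, 0]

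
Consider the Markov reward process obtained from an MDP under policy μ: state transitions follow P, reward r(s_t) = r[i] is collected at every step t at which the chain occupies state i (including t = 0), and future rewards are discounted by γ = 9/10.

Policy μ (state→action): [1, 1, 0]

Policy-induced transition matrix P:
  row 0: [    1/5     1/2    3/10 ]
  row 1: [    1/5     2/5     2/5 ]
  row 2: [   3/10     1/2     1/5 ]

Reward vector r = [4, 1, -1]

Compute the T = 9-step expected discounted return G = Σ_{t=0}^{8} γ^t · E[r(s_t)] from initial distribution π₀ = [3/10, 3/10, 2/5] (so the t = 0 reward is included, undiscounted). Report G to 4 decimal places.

t=0: π = [0.3000, 0.3000, 0.4000], E[r] = 1.1000, γ^t·E[r] = 1.100000, running G = 1.100000
t=1: π = [0.2400, 0.4700, 0.2900], E[r] = 1.1400, γ^t·E[r] = 1.026000, running G = 2.126000
t=2: π = [0.2290, 0.4530, 0.3180], E[r] = 1.0510, γ^t·E[r] = 0.851310, running G = 2.977310
t=3: π = [0.2318, 0.4547, 0.3135], E[r] = 1.0684, γ^t·E[r] = 0.778864, running G = 3.756174
t=4: π = [0.2314, 0.4545, 0.3141], E[r] = 1.0658, γ^t·E[r] = 0.699278, running G = 4.455452
t=5: π = [0.2314, 0.4545, 0.3140], E[r] = 1.0662, γ^t·E[r] = 0.629553, running G = 5.085005
t=6: π = [0.2314, 0.4545, 0.3141], E[r] = 1.0661, γ^t·E[r] = 0.566575, running G = 5.651580
t=7: π = [0.2314, 0.4545, 0.3140], E[r] = 1.0661, γ^t·E[r] = 0.509920, running G = 6.161500
t=8: π = [0.2314, 0.4545, 0.3140], E[r] = 1.0661, γ^t·E[r] = 0.458928, running G = 6.620428

G = 6.6204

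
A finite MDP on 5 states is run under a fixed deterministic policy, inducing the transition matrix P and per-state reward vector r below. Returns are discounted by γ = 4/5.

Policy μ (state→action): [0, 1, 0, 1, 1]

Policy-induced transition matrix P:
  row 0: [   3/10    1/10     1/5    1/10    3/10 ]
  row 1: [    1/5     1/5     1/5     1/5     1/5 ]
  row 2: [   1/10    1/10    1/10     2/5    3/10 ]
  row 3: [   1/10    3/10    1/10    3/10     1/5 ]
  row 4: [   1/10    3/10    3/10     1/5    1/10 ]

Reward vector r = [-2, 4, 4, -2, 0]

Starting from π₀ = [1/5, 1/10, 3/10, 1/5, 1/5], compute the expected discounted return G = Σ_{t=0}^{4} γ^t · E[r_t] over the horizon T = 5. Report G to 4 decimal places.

t=0: π = [0.2000, 0.1000, 0.3000, 0.2000, 0.2000], E[r] = 0.8000, γ^t·E[r] = 0.800000, running G = 0.800000
t=1: π = [0.1500, 0.1900, 0.1700, 0.2600, 0.2300], E[r] = 0.6200, γ^t·E[r] = 0.496000, running G = 1.296000
t=2: π = [0.1490, 0.2170, 0.1800, 0.2450, 0.2090], E[r] = 0.8000, γ^t·E[r] = 0.512000, running G = 1.808000
t=3: π = [0.1515, 0.2125, 0.1784, 0.2456, 0.2120], E[r] = 0.7694, γ^t·E[r] = 0.393933, running G = 2.201933
t=4: π = [0.1516, 0.2128, 0.1788, 0.2451, 0.2118], E[r] = 0.7730, γ^t·E[r] = 0.316621, running G = 2.518554

G = 2.5186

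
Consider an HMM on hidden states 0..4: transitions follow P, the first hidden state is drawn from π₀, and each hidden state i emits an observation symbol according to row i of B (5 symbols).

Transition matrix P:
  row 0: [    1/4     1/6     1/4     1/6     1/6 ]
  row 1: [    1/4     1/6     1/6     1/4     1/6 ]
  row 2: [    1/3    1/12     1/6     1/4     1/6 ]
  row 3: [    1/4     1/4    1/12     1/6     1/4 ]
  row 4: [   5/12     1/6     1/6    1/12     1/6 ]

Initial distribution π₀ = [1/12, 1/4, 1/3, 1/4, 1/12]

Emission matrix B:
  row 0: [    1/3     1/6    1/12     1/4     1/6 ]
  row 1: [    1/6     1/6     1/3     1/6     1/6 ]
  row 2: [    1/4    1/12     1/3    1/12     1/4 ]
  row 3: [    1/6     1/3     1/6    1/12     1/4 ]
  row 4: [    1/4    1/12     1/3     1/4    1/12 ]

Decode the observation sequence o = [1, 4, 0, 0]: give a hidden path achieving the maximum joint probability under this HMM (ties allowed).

t=0: δ = [1.389e-02, 4.167e-02, 2.778e-02, 8.333e-02, 6.944e-03]  (obs o_0=1)
t=1: δ = [3.472e-03, 3.472e-03, 1.736e-03, 3.472e-03, 1.736e-03]  ψ = [3, 3, 1, 3, 3]  (obs o_1=4)
t=2: δ = [2.894e-04, 1.447e-04, 2.170e-04, 1.447e-04, 2.170e-04]  ψ = [0, 3, 0, 1, 3]  (obs o_2=0)
t=3: δ = [3.014e-05, 8.038e-06, 1.808e-05, 9.042e-06, 1.206e-05]  ψ = [4, 0, 0, 2, 0]  (obs o_3=0)
backtrack: best end state = 0; path = [3, 3, 4, 0]

path = [3, 3, 4, 0]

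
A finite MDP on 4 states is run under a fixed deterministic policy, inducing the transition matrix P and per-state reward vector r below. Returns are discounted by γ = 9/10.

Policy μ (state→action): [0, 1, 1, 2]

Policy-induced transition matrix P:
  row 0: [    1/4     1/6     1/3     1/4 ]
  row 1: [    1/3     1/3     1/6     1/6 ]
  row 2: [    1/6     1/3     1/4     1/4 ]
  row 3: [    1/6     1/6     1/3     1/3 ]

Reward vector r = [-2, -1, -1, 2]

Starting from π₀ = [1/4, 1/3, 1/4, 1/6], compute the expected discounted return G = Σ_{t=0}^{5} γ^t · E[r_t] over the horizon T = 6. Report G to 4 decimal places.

t=0: π = [0.2500, 0.3333, 0.2500, 0.1667], E[r] = -0.7500, γ^t·E[r] = -0.750000, running G = -0.750000
t=1: π = [0.2431, 0.2639, 0.2569, 0.2361], E[r] = -0.5347, γ^t·E[r] = -0.481250, running G = -1.231250
t=2: π = [0.2309, 0.2535, 0.2679, 0.2477], E[r] = -0.4878, γ^t·E[r] = -0.395156, running G = -1.626406
t=3: π = [0.2282, 0.2536, 0.2688, 0.2495], E[r] = -0.4796, γ^t·E[r] = -0.349629, running G = -1.976035
t=4: π = [0.2279, 0.2537, 0.2687, 0.2497], E[r] = -0.4790, γ^t·E[r] = -0.314242, running G = -2.290277
t=5: π = [0.2279, 0.2537, 0.2687, 0.2497], E[r] = -0.4790, γ^t·E[r] = -0.282823, running G = -2.573100

G = -2.5731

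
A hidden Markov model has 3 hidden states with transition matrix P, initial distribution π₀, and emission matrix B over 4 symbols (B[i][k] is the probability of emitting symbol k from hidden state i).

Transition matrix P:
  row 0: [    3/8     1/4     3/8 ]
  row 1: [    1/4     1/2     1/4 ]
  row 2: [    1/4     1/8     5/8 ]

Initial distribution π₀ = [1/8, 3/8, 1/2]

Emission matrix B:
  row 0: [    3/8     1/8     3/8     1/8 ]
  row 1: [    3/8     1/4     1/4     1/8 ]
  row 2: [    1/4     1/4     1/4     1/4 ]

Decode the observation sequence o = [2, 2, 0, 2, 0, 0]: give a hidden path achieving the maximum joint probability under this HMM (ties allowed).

t=0: δ = [4.688e-02, 9.375e-02, 1.250e-01]  (obs o_0=2)
t=1: δ = [1.172e-02, 1.172e-02, 1.953e-02]  ψ = [2, 1, 2]  (obs o_1=2)
t=2: δ = [1.831e-03, 2.197e-03, 3.052e-03]  ψ = [2, 1, 2]  (obs o_2=0)
t=3: δ = [2.861e-04, 2.747e-04, 4.768e-04]  ψ = [2, 1, 2]  (obs o_3=2)
t=4: δ = [4.470e-05, 5.150e-05, 7.451e-05]  ψ = [2, 1, 2]  (obs o_4=0)
t=5: δ = [6.985e-06, 9.656e-06, 1.164e-05]  ψ = [2, 1, 2]  (obs o_5=0)
backtrack: best end state = 2; path = [2, 2, 2, 2, 2, 2]

path = [2, 2, 2, 2, 2, 2]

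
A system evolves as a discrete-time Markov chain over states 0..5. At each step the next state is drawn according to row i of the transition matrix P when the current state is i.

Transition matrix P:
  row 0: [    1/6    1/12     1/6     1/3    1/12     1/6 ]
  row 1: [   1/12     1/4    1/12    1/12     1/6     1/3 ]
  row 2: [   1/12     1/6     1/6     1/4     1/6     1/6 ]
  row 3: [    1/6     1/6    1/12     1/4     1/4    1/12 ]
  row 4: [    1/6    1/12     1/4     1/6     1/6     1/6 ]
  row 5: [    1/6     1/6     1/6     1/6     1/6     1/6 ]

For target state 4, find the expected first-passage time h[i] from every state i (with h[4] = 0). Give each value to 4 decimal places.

h = [6.2125, 5.8346, 5.7398, 5.2945, 0.0000, 5.8163]

First-step conditioning: h[4] = 0; for i ≠ 4, h[i] = 1 + Σ_k P[i][k]·h[k].
  h[0] = 1 + 1/6·h[0] + 1/12·h[1] + 1/6·h[2] + 1/3·h[3] + 1/6·h[5]
  h[1] = 1 + 1/12·h[0] + 1/4·h[1] + 1/12·h[2] + 1/12·h[3] + 1/3·h[5]
  h[2] = 1 + 1/12·h[0] + 1/6·h[1] + 1/6·h[2] + 1/4·h[3] + 1/6·h[5]
  h[3] = 1 + 1/6·h[0] + 1/6·h[1] + 1/12·h[2] + 1/4·h[3] + 1/12·h[5]
  h[5] = 1 + 1/6·h[0] + 1/6·h[1] + 1/6·h[2] + 1/6·h[3] + 1/6·h[5]
Solving the 5×5 linear system over states ≠ 4 gives exactly h = [37194/5987, 34932/5987, 34364/5987, 31698/5987, 0, 34822/5987] (h[4] = 0 is the target).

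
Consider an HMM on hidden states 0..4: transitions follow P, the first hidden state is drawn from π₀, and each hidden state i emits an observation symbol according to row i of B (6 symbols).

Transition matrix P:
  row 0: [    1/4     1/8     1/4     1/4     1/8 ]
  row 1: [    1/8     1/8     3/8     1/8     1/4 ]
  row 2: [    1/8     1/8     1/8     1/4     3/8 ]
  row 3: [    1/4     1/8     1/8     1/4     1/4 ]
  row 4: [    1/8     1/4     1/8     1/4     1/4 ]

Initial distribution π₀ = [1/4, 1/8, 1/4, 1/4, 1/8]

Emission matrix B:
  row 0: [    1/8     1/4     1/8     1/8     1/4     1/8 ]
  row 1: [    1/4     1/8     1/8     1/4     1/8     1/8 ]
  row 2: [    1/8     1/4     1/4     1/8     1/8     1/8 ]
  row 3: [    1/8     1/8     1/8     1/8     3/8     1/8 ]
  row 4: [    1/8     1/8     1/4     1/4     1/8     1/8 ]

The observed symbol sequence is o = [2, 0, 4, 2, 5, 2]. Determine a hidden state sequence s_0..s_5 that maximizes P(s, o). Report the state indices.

t=0: δ = [3.125e-02, 1.562e-02, 6.250e-02, 3.125e-02, 3.125e-02]  (obs o_0=2)
t=1: δ = [9.766e-04, 1.953e-03, 9.766e-04, 1.953e-03, 2.930e-03]  ψ = [0, 2, 0, 2, 2]  (obs o_1=0)
t=2: δ = [1.221e-04, 9.155e-05, 9.155e-05, 2.747e-04, 9.155e-05]  ψ = [3, 4, 1, 4, 4]  (obs o_2=4)
t=3: δ = [8.583e-06, 4.292e-06, 8.583e-06, 8.583e-06, 1.717e-05]  ψ = [3, 3, 1, 3, 3]  (obs o_3=2)
t=4: δ = [2.682e-07, 5.364e-07, 2.682e-07, 5.364e-07, 5.364e-07]  ψ = [0, 4, 0, 4, 4]  (obs o_4=5)
t=5: δ = [1.676e-08, 1.676e-08, 5.029e-08, 1.676e-08, 3.353e-08]  ψ = [3, 4, 1, 3, 1]  (obs o_5=2)
backtrack: best end state = 2; path = [2, 4, 3, 4, 1, 2]

path = [2, 4, 3, 4, 1, 2]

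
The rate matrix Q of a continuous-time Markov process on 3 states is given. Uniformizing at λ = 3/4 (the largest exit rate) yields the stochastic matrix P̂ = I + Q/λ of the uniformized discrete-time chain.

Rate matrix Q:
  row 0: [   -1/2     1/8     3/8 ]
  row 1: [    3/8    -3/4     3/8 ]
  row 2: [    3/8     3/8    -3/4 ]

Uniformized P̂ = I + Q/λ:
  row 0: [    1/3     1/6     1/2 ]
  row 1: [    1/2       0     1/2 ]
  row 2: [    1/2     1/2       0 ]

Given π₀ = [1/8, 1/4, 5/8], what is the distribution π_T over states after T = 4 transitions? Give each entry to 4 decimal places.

t=0: π = [0.1250, 0.2500, 0.6250]
t=1: π = [0.4792, 0.3333, 0.1875]
t=2: π = [0.4201, 0.1736, 0.4063]
t=3: π = [0.4300, 0.2731, 0.2969]
t=4: π = [0.4283, 0.2201, 0.3516]

π = [0.4283, 0.2201, 0.3516]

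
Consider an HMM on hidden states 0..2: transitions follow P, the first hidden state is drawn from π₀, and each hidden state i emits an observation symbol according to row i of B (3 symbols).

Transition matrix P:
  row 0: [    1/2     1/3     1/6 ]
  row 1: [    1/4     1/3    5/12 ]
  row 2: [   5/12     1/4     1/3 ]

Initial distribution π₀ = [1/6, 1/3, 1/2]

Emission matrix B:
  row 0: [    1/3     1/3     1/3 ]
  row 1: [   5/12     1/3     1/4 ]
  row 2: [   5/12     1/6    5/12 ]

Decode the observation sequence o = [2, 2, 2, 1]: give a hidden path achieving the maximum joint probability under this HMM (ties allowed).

t=0: δ = [5.556e-02, 8.333e-02, 2.083e-01]  (obs o_0=2)
t=1: δ = [2.894e-02, 1.302e-02, 2.894e-02]  ψ = [2, 2, 2]  (obs o_1=2)
t=2: δ = [4.823e-03, 2.411e-03, 4.019e-03]  ψ = [0, 0, 2]  (obs o_2=2)
t=3: δ = [8.038e-04, 5.358e-04, 2.233e-04]  ψ = [0, 0, 2]  (obs o_3=1)
backtrack: best end state = 0; path = [2, 0, 0, 0]

path = [2, 0, 0, 0]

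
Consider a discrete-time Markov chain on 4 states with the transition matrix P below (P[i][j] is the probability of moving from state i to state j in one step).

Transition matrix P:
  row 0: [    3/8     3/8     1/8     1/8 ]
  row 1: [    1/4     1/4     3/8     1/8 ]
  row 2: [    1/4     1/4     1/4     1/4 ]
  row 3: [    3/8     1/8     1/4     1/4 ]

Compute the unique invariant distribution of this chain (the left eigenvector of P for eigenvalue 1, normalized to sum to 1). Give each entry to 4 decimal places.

Balance equations π_j = Σ_i π_i·P[i][j]:
  π_0 = 3/8·π_0 + 1/4·π_1 + 1/4·π_2 + 3/8·π_3
  π_1 = 3/8·π_0 + 1/4·π_1 + 1/4·π_2 + 1/8·π_3
  π_2 = 1/8·π_0 + 3/8·π_1 + 1/4·π_2 + 1/4·π_3
  normalize: π_0 + π_1 + π_2 + π_3 = 1
Solving the linear system gives exactly π = [14/45, 4/15, 11/45, 8/45].

π = [0.3111, 0.2667, 0.2444, 0.1778]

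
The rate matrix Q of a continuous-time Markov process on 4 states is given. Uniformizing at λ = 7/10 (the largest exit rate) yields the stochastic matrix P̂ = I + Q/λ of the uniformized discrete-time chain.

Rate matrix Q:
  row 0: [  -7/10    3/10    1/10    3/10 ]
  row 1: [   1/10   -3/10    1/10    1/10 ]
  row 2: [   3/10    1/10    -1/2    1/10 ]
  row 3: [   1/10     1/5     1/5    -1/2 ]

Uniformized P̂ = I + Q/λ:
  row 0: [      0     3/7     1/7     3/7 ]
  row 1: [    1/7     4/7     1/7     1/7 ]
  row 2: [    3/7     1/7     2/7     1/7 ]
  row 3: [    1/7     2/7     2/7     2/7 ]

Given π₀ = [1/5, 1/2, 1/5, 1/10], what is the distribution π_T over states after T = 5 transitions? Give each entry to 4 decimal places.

π = [0.1760, 0.3947, 0.2041, 0.2252]

t=0: π = [0.2000, 0.5000, 0.2000, 0.1000]
t=1: π = [0.1714, 0.4286, 0.1857, 0.2143]
t=2: π = [0.1714, 0.4061, 0.2000, 0.2224]
t=3: π = [0.1755, 0.3977, 0.2032, 0.2236]
t=4: π = [0.1758, 0.3954, 0.2038, 0.2249]
t=5: π = [0.1760, 0.3947, 0.2041, 0.2252]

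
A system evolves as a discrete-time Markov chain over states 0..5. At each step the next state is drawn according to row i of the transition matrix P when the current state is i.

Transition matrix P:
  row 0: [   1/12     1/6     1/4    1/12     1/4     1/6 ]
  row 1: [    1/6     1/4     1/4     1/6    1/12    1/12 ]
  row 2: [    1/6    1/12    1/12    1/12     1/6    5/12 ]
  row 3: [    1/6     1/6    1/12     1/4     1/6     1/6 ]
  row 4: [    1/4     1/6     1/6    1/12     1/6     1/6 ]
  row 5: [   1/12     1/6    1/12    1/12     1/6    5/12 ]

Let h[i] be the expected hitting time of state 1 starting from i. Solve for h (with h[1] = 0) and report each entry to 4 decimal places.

h = [6.4781, 0.0000, 6.9229, 6.3925, 6.4438, 6.3830]

First-step conditioning: h[1] = 0; for i ≠ 1, h[i] = 1 + Σ_k P[i][k]·h[k].
  h[0] = 1 + 1/12·h[0] + 1/4·h[2] + 1/12·h[3] + 1/4·h[4] + 1/6·h[5]
  h[2] = 1 + 1/6·h[0] + 1/12·h[2] + 1/12·h[3] + 1/6·h[4] + 5/12·h[5]
  h[3] = 1 + 1/6·h[0] + 1/12·h[2] + 1/4·h[3] + 1/6·h[4] + 1/6·h[5]
  h[4] = 1 + 1/4·h[0] + 1/6·h[2] + 1/12·h[3] + 1/6·h[4] + 1/6·h[5]
  h[5] = 1 + 1/12·h[0] + 1/12·h[2] + 1/12·h[3] + 1/6·h[4] + 5/12·h[5]
Solving the 5×5 linear system over states ≠ 1 gives exactly h = [40896/6313, 0, 43704/6313, 684/107, 40680/6313, 40296/6313] (h[1] = 0 is the target).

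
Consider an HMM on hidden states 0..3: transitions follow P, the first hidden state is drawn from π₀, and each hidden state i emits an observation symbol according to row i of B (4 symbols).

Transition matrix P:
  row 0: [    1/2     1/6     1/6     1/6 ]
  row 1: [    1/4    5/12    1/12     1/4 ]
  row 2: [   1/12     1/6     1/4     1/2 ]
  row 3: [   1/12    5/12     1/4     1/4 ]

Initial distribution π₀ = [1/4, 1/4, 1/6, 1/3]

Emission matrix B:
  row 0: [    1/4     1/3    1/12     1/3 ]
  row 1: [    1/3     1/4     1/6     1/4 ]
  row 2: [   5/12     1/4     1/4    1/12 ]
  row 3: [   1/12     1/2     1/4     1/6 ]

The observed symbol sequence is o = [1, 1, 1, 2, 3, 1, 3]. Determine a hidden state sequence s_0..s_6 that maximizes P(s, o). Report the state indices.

t=0: δ = [8.333e-02, 6.250e-02, 4.167e-02, 1.667e-01]  (obs o_0=1)
t=1: δ = [1.389e-02, 1.736e-02, 1.042e-02, 2.083e-02]  ψ = [0, 3, 3, 3]  (obs o_1=1)
t=2: δ = [2.315e-03, 2.170e-03, 1.302e-03, 2.604e-03]  ψ = [0, 3, 3, 2]  (obs o_2=1)
t=3: δ = [9.645e-05, 1.808e-04, 1.628e-04, 1.628e-04]  ψ = [0, 3, 3, 2]  (obs o_3=2)
t=4: δ = [1.608e-05, 1.884e-05, 3.391e-06, 1.356e-05]  ψ = [0, 1, 2, 2]  (obs o_4=3)
t=5: δ = [2.679e-06, 1.962e-06, 8.477e-07, 2.355e-06]  ψ = [0, 1, 3, 1]  (obs o_5=1)
t=6: δ = [4.465e-07, 2.453e-07, 4.906e-08, 9.811e-08]  ψ = [0, 3, 3, 3]  (obs o_6=3)
backtrack: best end state = 0; path = [0, 0, 0, 0, 0, 0, 0]

path = [0, 0, 0, 0, 0, 0, 0]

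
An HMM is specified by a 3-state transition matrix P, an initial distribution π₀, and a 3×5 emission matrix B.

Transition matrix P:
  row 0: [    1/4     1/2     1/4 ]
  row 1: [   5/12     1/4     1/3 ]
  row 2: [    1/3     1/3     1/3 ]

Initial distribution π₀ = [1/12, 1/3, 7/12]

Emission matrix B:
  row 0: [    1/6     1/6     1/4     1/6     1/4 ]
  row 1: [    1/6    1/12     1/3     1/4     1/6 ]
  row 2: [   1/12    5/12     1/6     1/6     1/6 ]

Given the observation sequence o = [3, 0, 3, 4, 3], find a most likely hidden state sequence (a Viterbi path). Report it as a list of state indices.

path = [1, 0, 1, 0, 1]

t=0: δ = [1.389e-02, 8.333e-02, 9.722e-02]  (obs o_0=3)
t=1: δ = [5.787e-03, 5.401e-03, 2.701e-03]  ψ = [1, 2, 2]  (obs o_1=0)
t=2: δ = [3.751e-04, 7.234e-04, 3.001e-04]  ψ = [1, 0, 1]  (obs o_2=3)
t=3: δ = [7.535e-05, 3.126e-05, 4.019e-05]  ψ = [1, 0, 1]  (obs o_3=4)
t=4: δ = [3.140e-06, 9.419e-06, 3.140e-06]  ψ = [0, 0, 0]  (obs o_4=3)
backtrack: best end state = 1; path = [1, 0, 1, 0, 1]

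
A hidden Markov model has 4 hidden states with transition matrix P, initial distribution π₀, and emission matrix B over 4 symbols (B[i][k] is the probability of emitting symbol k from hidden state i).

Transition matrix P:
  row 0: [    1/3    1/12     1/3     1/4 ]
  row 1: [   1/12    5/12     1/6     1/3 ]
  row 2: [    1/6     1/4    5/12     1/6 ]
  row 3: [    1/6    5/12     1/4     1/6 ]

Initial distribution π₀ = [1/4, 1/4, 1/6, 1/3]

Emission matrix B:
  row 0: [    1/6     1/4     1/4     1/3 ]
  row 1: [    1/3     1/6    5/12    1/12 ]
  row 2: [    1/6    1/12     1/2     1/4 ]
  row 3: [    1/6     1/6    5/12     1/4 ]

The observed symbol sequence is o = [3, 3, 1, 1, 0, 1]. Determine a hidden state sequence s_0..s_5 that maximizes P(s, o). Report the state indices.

path = [0, 0, 0, 3, 1, 1]

t=0: δ = [8.333e-02, 2.083e-02, 4.167e-02, 8.333e-02]  (obs o_0=3)
t=1: δ = [9.259e-03, 2.894e-03, 6.944e-03, 5.208e-03]  ψ = [0, 3, 0, 0]  (obs o_1=3)
t=2: δ = [7.716e-04, 3.617e-04, 2.572e-04, 3.858e-04]  ψ = [0, 3, 0, 0]  (obs o_2=1)
t=3: δ = [6.430e-05, 2.679e-05, 2.143e-05, 3.215e-05]  ψ = [0, 3, 0, 0]  (obs o_3=1)
t=4: δ = [3.572e-06, 4.465e-06, 3.572e-06, 2.679e-06]  ψ = [0, 3, 0, 0]  (obs o_4=0)
t=5: δ = [2.977e-07, 3.101e-07, 1.240e-07, 2.481e-07]  ψ = [0, 1, 2, 1]  (obs o_5=1)
backtrack: best end state = 1; path = [0, 0, 0, 3, 1, 1]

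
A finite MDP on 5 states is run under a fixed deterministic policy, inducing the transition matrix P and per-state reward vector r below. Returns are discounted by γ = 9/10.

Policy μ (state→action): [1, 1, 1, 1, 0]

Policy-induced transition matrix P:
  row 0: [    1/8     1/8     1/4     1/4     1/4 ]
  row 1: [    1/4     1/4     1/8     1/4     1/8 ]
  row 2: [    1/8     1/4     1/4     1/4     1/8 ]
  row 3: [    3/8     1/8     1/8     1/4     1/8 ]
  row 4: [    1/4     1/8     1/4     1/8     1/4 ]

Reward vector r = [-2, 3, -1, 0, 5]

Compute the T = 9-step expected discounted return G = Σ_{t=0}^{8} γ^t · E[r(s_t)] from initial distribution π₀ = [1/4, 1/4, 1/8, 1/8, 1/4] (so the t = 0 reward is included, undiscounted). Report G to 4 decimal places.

t=0: π = [0.2500, 0.2500, 0.1250, 0.1250, 0.2500], E[r] = 1.3750, γ^t·E[r] = 1.375000, running G = 1.375000
t=1: π = [0.2188, 0.1719, 0.2031, 0.2188, 0.1875], E[r] = 0.8125, γ^t·E[r] = 0.731250, running G = 2.106250
t=2: π = [0.2246, 0.1719, 0.2012, 0.2266, 0.1758], E[r] = 0.7441, γ^t·E[r] = 0.602754, running G = 2.709004
t=3: π = [0.2251, 0.1716, 0.2002, 0.2280, 0.1750], E[r] = 0.7397, γ^t·E[r] = 0.539275, running G = 3.248279
t=4: π = [0.2253, 0.1715, 0.2000, 0.2281, 0.1750], E[r] = 0.7388, γ^t·E[r] = 0.484727, running G = 3.733006
t=5: π = [0.2253, 0.1714, 0.2001, 0.2281, 0.1750], E[r] = 0.7388, γ^t·E[r] = 0.436261, running G = 4.169266
t=6: π = [0.2253, 0.1714, 0.2001, 0.2281, 0.1750], E[r] = 0.7388, γ^t·E[r] = 0.392636, running G = 4.561902
t=7: π = [0.2253, 0.1714, 0.2001, 0.2281, 0.1750], E[r] = 0.7388, γ^t·E[r] = 0.353374, running G = 4.915276
t=8: π = [0.2253, 0.1714, 0.2001, 0.2281, 0.1750], E[r] = 0.7388, γ^t·E[r] = 0.318036, running G = 5.233312

G = 5.2333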